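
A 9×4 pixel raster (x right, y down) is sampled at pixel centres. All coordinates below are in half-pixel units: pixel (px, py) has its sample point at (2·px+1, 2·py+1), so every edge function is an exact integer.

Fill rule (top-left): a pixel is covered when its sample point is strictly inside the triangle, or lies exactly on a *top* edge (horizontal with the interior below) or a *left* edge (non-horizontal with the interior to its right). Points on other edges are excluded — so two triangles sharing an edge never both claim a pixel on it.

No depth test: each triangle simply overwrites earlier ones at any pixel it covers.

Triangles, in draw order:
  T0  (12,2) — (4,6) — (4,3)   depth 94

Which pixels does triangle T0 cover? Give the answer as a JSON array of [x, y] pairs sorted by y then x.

T0:
  2·area = 24
  edge (12, 2)→(4, 6): d=(-8,4) right/bottom  bias=-1
  edge (4, 6)→(4, 3): d=(0,-3) top-left  bias=+0
  edge (4, 3)→(12, 2): d=(8,-1) top-left  bias=+0
    (2,1)@(5, 3): e=[20,3,1] → X
    (3,1)@(7, 3): e=[12,9,3] → X
    (4,1)@(9, 3): e=[4,15,5] → X
    (5,1)@(11, 3): e=[-4,21,7] → .
    (2,2)@(5, 5): e=[4,3,17] → X
    (3,2)@(7, 5): e=[-4,9,19] → .
    (4,2)@(9, 5): e=[-12,15,21] → .
    (2,3)@(5, 7): e=[-12,3,33] → .
  covered (4 px):
    . . . . . . . . .
    . . X X X . . . .
    . . X . . . . . .
    . . . . . . . . .

Final: [[2,1],[3,1],[4,1],[2,2]]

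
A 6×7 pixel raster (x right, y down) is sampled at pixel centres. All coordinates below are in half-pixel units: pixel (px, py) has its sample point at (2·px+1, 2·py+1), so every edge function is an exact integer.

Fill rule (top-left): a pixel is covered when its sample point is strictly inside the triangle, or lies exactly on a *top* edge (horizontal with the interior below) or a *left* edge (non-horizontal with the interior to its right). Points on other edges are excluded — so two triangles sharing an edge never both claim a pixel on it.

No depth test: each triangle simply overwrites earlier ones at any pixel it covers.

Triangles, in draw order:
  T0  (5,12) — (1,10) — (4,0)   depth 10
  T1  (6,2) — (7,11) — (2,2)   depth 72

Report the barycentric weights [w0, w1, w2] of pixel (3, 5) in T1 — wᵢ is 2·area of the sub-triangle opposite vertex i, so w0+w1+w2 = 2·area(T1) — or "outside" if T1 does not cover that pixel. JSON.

T0:
  2·area = 46
  edge (5, 12)→(1, 10): d=(-4,-2) top-left  bias=+0
  edge (1, 10)→(4, 0): d=(3,-10) top-left  bias=+0
  edge (4, 0)→(5, 12): d=(1,12) right/bottom  bias=-1
    (1,2)@(3, 5): e=[24,5,17] → #
    (2,2)@(5, 5): e=[28,25,-7] → ·
    (1,3)@(3, 7): e=[16,11,19] → #
    (2,3)@(5, 7): e=[20,31,-5] → ·
    (1,4)@(3, 9): e=[8,17,21] → #
    (2,4)@(5, 9): e=[12,37,-3] → ·
    (1,5)@(3, 11): e=[0,23,23] → #  [on edge]
    (2,5)@(5, 11): e=[4,43,-1] → ·
    (1,6)@(3, 13): e=[-8,29,25] → ·
    (3,6)@(7, 13): e=[0,69,-23] → ·  [on edge]
  covered (4 px):
    · · · · · ·
    · · · · · ·
    · # · · · ·
    · # · · · ·
    · # · · · ·
    · # · · · ·
    · · · · · ·
T1:
  2·area = 36
  edge (6, 2)→(7, 11): d=(1,9) right/bottom  bias=-1
  edge (7, 11)→(2, 2): d=(-5,-9) top-left  bias=+0
  edge (2, 2)→(6, 2): d=(4,0) top-left  bias=+0
    (1,1)@(3, 3): e=[28,4,4] → #
    (2,1)@(5, 3): e=[10,22,4] → #
    (3,1)@(7, 3): e=[-8,40,4] → ·
    (1,2)@(3, 5): e=[30,-6,12] → ·
    (2,2)@(5, 5): e=[12,12,12] → #
    (3,2)@(7, 5): e=[-6,30,12] → ·
    (2,3)@(5, 7): e=[14,2,20] → #
    (3,3)@(7, 7): e=[-4,20,20] → ·
    (2,4)@(5, 9): e=[16,-8,28] → ·
    (3,5)@(7, 11): e=[0,0,36] → ·  [on edge]
  covered (4 px):
    · · · · · ·
    · # # · · ·
    · · # · · ·
    · · # · · ·
    · · · · · ·
    · · · · · ·
    · · · · · ·

Answer: "outside"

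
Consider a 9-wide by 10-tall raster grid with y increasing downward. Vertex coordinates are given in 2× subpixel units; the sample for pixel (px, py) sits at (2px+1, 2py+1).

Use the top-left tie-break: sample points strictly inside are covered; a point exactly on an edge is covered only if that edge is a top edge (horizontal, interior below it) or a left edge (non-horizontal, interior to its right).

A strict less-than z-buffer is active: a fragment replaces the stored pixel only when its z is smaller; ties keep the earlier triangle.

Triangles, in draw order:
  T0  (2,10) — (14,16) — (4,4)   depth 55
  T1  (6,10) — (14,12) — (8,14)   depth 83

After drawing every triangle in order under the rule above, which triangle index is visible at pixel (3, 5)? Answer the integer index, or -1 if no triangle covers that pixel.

T0:
  2·area = 84  (B↔C swapped to make it positive)
  edge (2, 10)→(4, 4): d=(2,-6) top-left  bias=+0
  edge (4, 4)→(14, 16): d=(10,12) right/bottom  bias=-1
  edge (14, 16)→(2, 10): d=(-12,-6) top-left  bias=+0
    (2,0)@(5, 1): e=[0,-42,126] → ·  [on edge]
    (1,3)@(3, 7): e=[0,42,42] → █  [on edge]
    (2,3)@(5, 7): e=[12,18,54] → █
    (3,3)@(7, 7): e=[24,-6,66] → ·
    (1,4)@(3, 9): e=[4,62,18] → █
    (3,4)@(7, 9): e=[28,14,42] → █
    (4,4)@(9, 9): e=[40,-10,54] → ·
    (1,5)@(3, 11): e=[8,82,-6] → ·
    (2,5)@(5, 11): e=[20,58,6] → █
    (4,5)@(9, 11): e=[44,10,30] → █
    (5,5)@(11, 11): e=[56,-14,42] → ·
    (0,6)@(1, 13): e=[0,126,-42] → ·  [on edge]
  covered (11 px):
    · · · · · · · · ·
    · · · · · · · · ·
    · · · · · · · · ·
    · █ █ · · · · · ·
    · █ █ █ · · · · ·
    · · █ █ █ · · · ·
    · · · · █ █ · · ·
    · · · · · · █ · ·
    · · · · · · · · ·
    · · · · · · · · ·
T1:
  2·area = 28
  edge (6, 10)→(14, 12): d=(8,2) right/bottom  bias=-1
  edge (14, 12)→(8, 14): d=(-6,2) right/bottom  bias=-1
  edge (8, 14)→(6, 10): d=(-2,-4) top-left  bias=+0
    (3,5)@(7, 11): e=[6,20,2] → █
    (4,5)@(9, 11): e=[2,16,10] → █
    (5,5)@(11, 11): e=[-2,12,18] → ·
    (8,5)@(17, 11): e=[-14,0,42] → ·  [on edge]
    (3,6)@(7, 13): e=[22,8,-2] → ·
    (4,6)@(9, 13): e=[18,4,6] → █
    (5,6)@(11, 13): e=[14,0,14] → ·  [on edge]
    (2,7)@(5, 15): e=[42,0,-14] → ·  [on edge]
    (4,7)@(9, 15): e=[34,-8,2] → ·
  covered (3 px):
    · · · · · · · · ·
    · · · · · · · · ·
    · · · · · · · · ·
    · · · · · · · · ·
    · · · · · · · · ·
    · · · █ █ · · · ·
    · · · · █ · · · ·
    · · · · · · · · ·
    · · · · · · · · ·
    · · · · · · · · ·

Z-buffer (winner per pixel, '.' = empty):
  . . . . . . . . .
  . . . . . . . . .
  . . . . . . . . .
  . 0 0 . . . . . .
  . 0 0 0 . . . . .
  . . 0 0 0 . . . .
  . . . . 0 0 . . .
  . . . . . . 0 . .
  . . . . . . . . .
  . . . . . . . . .

Result: 0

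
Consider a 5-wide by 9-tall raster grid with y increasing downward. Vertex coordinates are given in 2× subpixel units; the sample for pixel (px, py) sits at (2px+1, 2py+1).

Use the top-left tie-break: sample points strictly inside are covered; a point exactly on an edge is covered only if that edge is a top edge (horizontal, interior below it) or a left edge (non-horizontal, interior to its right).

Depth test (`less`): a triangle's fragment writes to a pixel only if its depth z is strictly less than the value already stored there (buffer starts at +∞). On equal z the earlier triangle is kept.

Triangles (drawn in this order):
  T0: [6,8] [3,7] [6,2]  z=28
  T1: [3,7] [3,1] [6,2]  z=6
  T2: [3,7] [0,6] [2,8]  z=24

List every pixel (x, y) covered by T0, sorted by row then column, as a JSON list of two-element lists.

T0:
  2·area = 18
  edge (6, 8)→(3, 7): d=(-3,-1) top-left  bias=+0
  edge (3, 7)→(6, 2): d=(3,-5) top-left  bias=+0
  edge (6, 2)→(6, 8): d=(0,6) right/bottom  bias=-1
    (2,2)@(5, 5): e=[8,4,6] → X
    (3,2)@(7, 5): e=[10,14,-6] → .
    (1,3)@(3, 7): e=[0,0,18] → X  [on edge]
    (3,3)@(7, 7): e=[4,20,-6] → .
    (1,4)@(3, 9): e=[-6,6,18] → .
    (2,4)@(5, 9): e=[-4,16,6] → .
    (4,4)@(9, 9): e=[0,36,-18] → .  [on edge]
  covered (3 px):
    . . . . .
    . . . . .
    . . X . .
    . X X . .
    . . . . .
    . . . . .
    . . . . .
    . . . . .
    . . . . .
T1:
  2·area = 18
  edge (3, 7)→(3, 1): d=(0,-6) top-left  bias=+0
  edge (3, 1)→(6, 2): d=(3,1) right/bottom  bias=-1
  edge (6, 2)→(3, 7): d=(-3,5) right/bottom  bias=-1
    (1,0)@(3, 1): e=[0,0,18] → .  [on edge]
    (1,1)@(3, 3): e=[0,6,12] → X  [on edge]
    (2,1)@(5, 3): e=[12,4,2] → X
    (3,1)@(7, 3): e=[24,2,-8] → .
    (4,1)@(9, 3): e=[36,0,-18] → .  [on edge]
    (1,2)@(3, 5): e=[0,12,6] → X  [on edge]
    (2,2)@(5, 5): e=[12,10,-4] → .
    (1,3)@(3, 7): e=[0,18,0] → .  [on edge]
    (1,4)@(3, 9): e=[0,24,-6] → .  [on edge]
    (1,5)@(3, 11): e=[0,30,-12] → .  [on edge]
    (1,6)@(3, 13): e=[0,36,-18] → .  [on edge]
    (1,7)@(3, 15): e=[0,42,-24] → .  [on edge]
    (1,8)@(3, 17): e=[0,48,-30] → .  [on edge]
  covered (3 px):
    . . . . .
    . X X . .
    . X . . .
    . . . . .
    . . . . .
    . . . . .
    . . . . .
    . . . . .
    . . . . .
T2:
  2·area = 4  (B↔C swapped to make it positive)
  edge (3, 7)→(2, 8): d=(-1,1) right/bottom  bias=-1
  edge (2, 8)→(0, 6): d=(-2,-2) top-left  bias=+0
  edge (0, 6)→(3, 7): d=(3,1) right/bottom  bias=-1
    (4,0)@(9, 1): e=[0,28,-24] → .  [on edge]
    (3,1)@(7, 3): e=[0,20,-16] → .  [on edge]
    (2,2)@(5, 5): e=[0,12,-8] → .  [on edge]
    (0,3)@(1, 7): e=[2,0,2] → X  [on edge]
    (1,3)@(3, 7): e=[0,4,0] → .  [on edge]
    (0,4)@(1, 9): e=[0,-4,8] → .  [on edge]
    (1,4)@(3, 9): e=[-2,0,6] → .  [on edge]
    (4,4)@(9, 9): e=[-8,12,0] → .  [on edge]
    (2,5)@(5, 11): e=[-6,0,10] → .  [on edge]
    (3,6)@(7, 13): e=[-10,0,14] → .  [on edge]
    (4,7)@(9, 15): e=[-14,0,18] → .  [on edge]
  covered (1 px):
    . . . . .
    . . . . .
    . . . . .
    X . . . .
    . . . . .
    . . . . .
    . . . . .
    . . . . .
    . . . . .

Final: [[2,2],[1,3],[2,3]]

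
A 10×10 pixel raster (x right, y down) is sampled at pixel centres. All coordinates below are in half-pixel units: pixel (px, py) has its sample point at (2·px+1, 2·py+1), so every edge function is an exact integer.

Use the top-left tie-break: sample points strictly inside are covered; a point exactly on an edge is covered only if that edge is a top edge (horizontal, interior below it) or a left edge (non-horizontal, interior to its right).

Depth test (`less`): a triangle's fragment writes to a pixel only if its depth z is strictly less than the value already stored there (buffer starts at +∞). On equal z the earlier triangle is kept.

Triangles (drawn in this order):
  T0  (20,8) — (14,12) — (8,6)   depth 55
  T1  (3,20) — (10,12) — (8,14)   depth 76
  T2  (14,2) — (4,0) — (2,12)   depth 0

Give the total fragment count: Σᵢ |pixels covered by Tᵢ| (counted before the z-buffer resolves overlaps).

T0:
  2·area = 60
  edge (20, 8)→(14, 12): d=(-6,4) right/bottom  bias=-1
  edge (14, 12)→(8, 6): d=(-6,-6) top-left  bias=+0
  edge (8, 6)→(20, 8): d=(12,2) right/bottom  bias=-1
    (1,0)@(3, 1): e=[110,0,-50] → ·  [on edge]
    (2,1)@(5, 3): e=[90,0,-30] → ·  [on edge]
    (3,2)@(7, 5): e=[70,0,-10] → ·  [on edge]
    (4,3)@(9, 7): e=[50,0,10] → #  [on edge]
    (5,3)@(11, 7): e=[42,12,6] → #
    (6,3)@(13, 7): e=[34,24,2] → #
    (7,3)@(15, 7): e=[26,36,-2] → ·
    (4,4)@(9, 9): e=[38,-12,34] → ·
    (5,4)@(11, 9): e=[30,0,30] → #  [on edge]
    (7,4)@(15, 9): e=[14,24,22] → #
    (8,4)@(17, 9): e=[6,36,18] → #
    (9,4)@(19, 9): e=[-2,48,14] → ·
    (6,5)@(13, 11): e=[10,0,50] → #  [on edge]
    (7,6)@(15, 13): e=[-10,0,70] → ·  [on edge]
    (8,7)@(17, 15): e=[-30,0,90] → ·  [on edge]
    (9,8)@(19, 17): e=[-50,0,110] → ·  [on edge]
  covered (9 px):
    · · · · · · · · · ·
    · · · · · · · · · ·
    · · · · · · · · · ·
    · · · · # # # · · ·
    · · · · · # # # # ·
    · · · · · · # # · ·
    · · · · · · · · · ·
    · · · · · · · · · ·
    · · · · · · · · · ·
    · · · · · · · · · ·
T1:
  2·area = 2  (B↔C swapped to make it positive)
  edge (3, 20)→(8, 14): d=(5,-6) top-left  bias=+0
  edge (8, 14)→(10, 12): d=(2,-2) top-left  bias=+0
  edge (10, 12)→(3, 20): d=(-7,8) right/bottom  bias=-1
    (9,1)@(19, 3): e=[11,0,-9] → ·  [on edge]
    (8,2)@(17, 5): e=[9,0,-7] → ·  [on edge]
    (7,3)@(15, 7): e=[7,0,-5] → ·  [on edge]
    (6,4)@(13, 9): e=[5,0,-3] → ·  [on edge]
    (5,5)@(11, 11): e=[3,0,-1] → ·  [on edge]
    (4,6)@(9, 13): e=[1,0,1] → #  [on edge]
    (5,6)@(11, 13): e=[13,4,-15] → ·
    (3,7)@(7, 15): e=[-1,0,3] → ·  [on edge]
    (4,7)@(9, 15): e=[11,4,-13] → ·
    (2,8)@(5, 17): e=[-3,0,5] → ·  [on edge]
    (1,9)@(3, 19): e=[-5,0,7] → ·  [on edge]
  covered (1 px):
    · · · · · · · · · ·
    · · · · · · · · · ·
    · · · · · · · · · ·
    · · · · · · · · · ·
    · · · · · · · · · ·
    · · · · · · · · · ·
    · · · · # · · · · ·
    · · · · · · · · · ·
    · · · · · · · · · ·
    · · · · · · · · · ·
T2:
  2·area = 124  (B↔C swapped to make it positive)
  edge (14, 2)→(2, 12): d=(-12,10) right/bottom  bias=-1
  edge (2, 12)→(4, 0): d=(2,-12) top-left  bias=+0
  edge (4, 0)→(14, 2): d=(10,2) right/bottom  bias=-1
    (2,0)@(5, 1): e=[102,14,8] → #
    (3,0)@(7, 1): e=[82,38,4] → #
    (4,0)@(9, 1): e=[62,62,0] → ·  [on edge]
    (2,1)@(5, 3): e=[78,18,28] → #
    (4,1)@(9, 3): e=[38,66,20] → #
    (5,1)@(11, 3): e=[18,90,16] → #
    (6,1)@(13, 3): e=[-2,114,12] → ·
    (9,1)@(19, 3): e=[-62,186,0] → ·  [on edge]
    (2,2)@(5, 5): e=[54,22,48] → #
    (5,2)@(11, 5): e=[-6,94,36] → ·
    (1,3)@(3, 7): e=[50,2,72] → #
    (4,3)@(9, 7): e=[-10,74,60] → ·
  covered (15 px):
    · · # # · · · · · ·
    · · # # # # · · · ·
    · · # # # · · · · ·
    · # # # · · · · · ·
    · # # · · · · · · ·
    · # · · · · · · · ·
    · · · · · · · · · ·
    · · · · · · · · · ·
    · · · · · · · · · ·
    · · · · · · · · · ·

Answer: 25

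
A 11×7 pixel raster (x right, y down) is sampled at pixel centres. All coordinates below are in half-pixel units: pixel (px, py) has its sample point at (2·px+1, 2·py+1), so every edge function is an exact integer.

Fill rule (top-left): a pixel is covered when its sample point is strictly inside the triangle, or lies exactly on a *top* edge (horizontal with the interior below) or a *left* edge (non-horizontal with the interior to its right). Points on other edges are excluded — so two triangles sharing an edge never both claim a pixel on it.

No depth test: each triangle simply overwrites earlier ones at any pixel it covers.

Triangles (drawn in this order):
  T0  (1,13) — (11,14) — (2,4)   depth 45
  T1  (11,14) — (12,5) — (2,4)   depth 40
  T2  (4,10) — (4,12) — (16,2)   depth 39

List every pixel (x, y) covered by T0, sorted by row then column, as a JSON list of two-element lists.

T0:
  2·area = 91  (B↔C swapped to make it positive)
  edge (1, 13)→(2, 4): d=(1,-9) top-left  bias=+0
  edge (2, 4)→(11, 14): d=(9,10) right/bottom  bias=-1
  edge (11, 14)→(1, 13): d=(-10,-1) top-left  bias=+0
    (1,3)@(3, 7): e=[12,17,62] → X
    (2,3)@(5, 7): e=[30,-3,64] → .
    (1,4)@(3, 9): e=[14,35,42] → X
    (2,4)@(5, 9): e=[32,15,44] → X
    (3,4)@(7, 9): e=[50,-5,46] → .
    (1,5)@(3, 11): e=[16,53,22] → X
    (3,5)@(7, 11): e=[52,13,26] → X
    (4,5)@(9, 11): e=[70,-7,28] → .
    (0,6)@(1, 13): e=[0,91,0] → X  [on edge]
    (4,6)@(9, 13): e=[72,11,8] → X
    (5,6)@(11, 13): e=[90,-9,10] → .
  covered (11 px):
    . . . . . . . . . . .
    . . . . . . . . . . .
    . . . . . . . . . . .
    . X . . . . . . . . .
    . X X . . . . . . . .
    . X X X . . . . . . .
    X X X X X . . . . . .
T1:
  2·area = 91  (B↔C swapped to make it positive)
  edge (11, 14)→(2, 4): d=(-9,-10) top-left  bias=+0
  edge (2, 4)→(12, 5): d=(10,1) right/bottom  bias=-1
  edge (12, 5)→(11, 14): d=(-1,9) right/bottom  bias=-1
    (1,2)@(3, 5): e=[1,9,81] → X
    (2,2)@(5, 5): e=[21,7,63] → X
    (3,2)@(7, 5): e=[41,5,45] → X
    (4,2)@(9, 5): e=[61,3,27] → X
    (5,2)@(11, 5): e=[81,1,9] → X
    (6,2)@(13, 5): e=[101,-1,-9] → .
    (1,3)@(3, 7): e=[-17,29,79] → .
    (2,3)@(5, 7): e=[3,27,61] → X
    (6,3)@(13, 7): e=[83,19,-11] → .
    (2,4)@(5, 9): e=[-15,47,59] → .
    (3,4)@(7, 9): e=[5,45,41] → X
    (6,4)@(13, 9): e=[65,39,-13] → .
  covered (15 px):
    . . . . . . . . . . .
    . . . . . . . . . . .
    . X X X X X . . . . .
    . . X X X X . . . . .
    . . . X X X . . . . .
    . . . . X X . . . . .
    . . . . . X . . . . .
T2:
  2·area = 24  (B↔C swapped to make it positive)
  edge (4, 10)→(16, 2): d=(12,-8) top-left  bias=+0
  edge (16, 2)→(4, 12): d=(-12,10) right/bottom  bias=-1
  edge (4, 12)→(4, 10): d=(0,-2) top-left  bias=+0
    (4,3)@(9, 7): e=[4,10,10] → X
    (5,3)@(11, 7): e=[20,-10,14] → .
    (3,4)@(7, 9): e=[12,6,6] → X
    (4,4)@(9, 9): e=[28,-14,10] → .
    (2,5)@(5, 11): e=[20,2,2] → X
    (3,5)@(7, 11): e=[36,-18,6] → .
    (2,6)@(5, 13): e=[44,-22,2] → .
  covered (3 px):
    . . . . . . . . . . .
    . . . . . . . . . . .
    . . . . . . . . . . .
    . . . . X . . . . . .
    . . . X . . . . . . .
    . . X . . . . . . . .
    . . . . . . . . . . .

Final: [[1,3],[1,4],[2,4],[1,5],[2,5],[3,5],[0,6],[1,6],[2,6],[3,6],[4,6]]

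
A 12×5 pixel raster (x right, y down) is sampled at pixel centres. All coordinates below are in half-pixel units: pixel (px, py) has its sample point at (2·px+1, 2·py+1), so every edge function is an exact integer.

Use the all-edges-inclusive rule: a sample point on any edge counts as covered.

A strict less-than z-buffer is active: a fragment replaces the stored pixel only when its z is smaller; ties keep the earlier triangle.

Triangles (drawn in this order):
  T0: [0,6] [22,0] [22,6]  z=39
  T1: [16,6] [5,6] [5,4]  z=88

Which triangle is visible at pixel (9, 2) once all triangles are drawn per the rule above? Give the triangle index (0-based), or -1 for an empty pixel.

T0:
  2·area = 132
  edge (0, 6)→(22, 0): d=(22,-6) inclusive
  edge (22, 0)→(22, 6): d=(0,6) inclusive
  edge (22, 6)→(0, 6): d=(-22,0) inclusive
    (9,0)@(19, 1): e=[4,18,110] → █
    (10,0)@(21, 1): e=[16,6,110] → █
    (11,0)@(23, 1): e=[28,-6,110] → ·
    (5,1)@(11, 3): e=[0,66,66] → █  [on edge]
    (6,1)@(13, 3): e=[12,54,66] → █
    (7,1)@(15, 3): e=[24,42,66] → █
    (8,1)@(17, 3): e=[36,30,66] → █
    (11,1)@(23, 3): e=[72,-6,66] → ·
    (2,2)@(5, 5): e=[8,102,22] → █
    (3,2)@(7, 5): e=[20,90,22] → █
    (4,2)@(9, 5): e=[32,78,22] → █
    (11,2)@(23, 5): e=[116,-6,22] → ·
  covered (17 px):
    · · · · · · · · · █ █ ·
    · · · · · █ █ █ █ █ █ ·
    · · █ █ █ █ █ █ █ █ █ ·
    · · · · · · · · · · · ·
    · · · · · · · · · · · ·
T1:
  2·area = 22
  edge (16, 6)→(5, 6): d=(-11,0) inclusive
  edge (5, 6)→(5, 4): d=(0,-2) inclusive
  edge (5, 4)→(16, 6): d=(11,2) inclusive
    (2,0)@(5, 1): e=[55,0,-33] → ·  [on edge]
    (2,1)@(5, 3): e=[33,0,-11] → ·  [on edge]
    (2,2)@(5, 5): e=[11,0,11] → █  [on edge]
    (3,2)@(7, 5): e=[11,4,7] → █
    (4,2)@(9, 5): e=[11,8,3] → █
    (5,2)@(11, 5): e=[11,12,-1] → ·
    (2,3)@(5, 7): e=[-11,0,33] → ·  [on edge]
    (3,3)@(7, 7): e=[-11,4,29] → ·
    (4,3)@(9, 7): e=[-11,8,25] → ·
    (2,4)@(5, 9): e=[-33,0,55] → ·  [on edge]
  covered (3 px):
    · · · · · · · · · · · ·
    · · · · · · · · · · · ·
    · · █ █ █ · · · · · · ·
    · · · · · · · · · · · ·
    · · · · · · · · · · · ·

Z-buffer (winner per pixel, '.' = empty):
  . . . . . . . . . 0 0 .
  . . . . . 0 0 0 0 0 0 .
  . . 0 0 0 0 0 0 0 0 0 .
  . . . . . . . . . . . .
  . . . . . . . . . . . .

Answer: 0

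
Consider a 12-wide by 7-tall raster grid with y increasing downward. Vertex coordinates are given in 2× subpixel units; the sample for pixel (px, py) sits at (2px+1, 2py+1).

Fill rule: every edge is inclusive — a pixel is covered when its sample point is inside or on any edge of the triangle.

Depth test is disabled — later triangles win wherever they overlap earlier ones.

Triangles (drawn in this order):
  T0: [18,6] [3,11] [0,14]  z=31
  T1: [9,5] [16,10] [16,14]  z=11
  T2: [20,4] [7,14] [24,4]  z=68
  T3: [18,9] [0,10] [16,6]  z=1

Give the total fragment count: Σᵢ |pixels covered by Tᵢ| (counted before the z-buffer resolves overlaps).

T0:
  2·area = 30  (B↔C swapped to make it positive)
  edge (18, 6)→(0, 14): d=(-18,8) inclusive
  edge (0, 14)→(3, 11): d=(3,-3) inclusive
  edge (3, 11)→(18, 6): d=(15,-5) inclusive
    (6,0)@(13, 1): e=[130,0,-100] → ·  [on edge]
    (5,1)@(11, 3): e=[110,0,-80] → ·  [on edge]
    (4,2)@(9, 5): e=[90,0,-60] → ·  [on edge]
    (10,2)@(21, 5): e=[-6,36,0] → ·  [on edge]
    (3,3)@(7, 7): e=[70,0,-40] → ·  [on edge]
    (7,3)@(15, 7): e=[6,24,0] → █  [on edge]
    (8,3)@(17, 7): e=[-10,30,10] → ·
    (2,4)@(5, 9): e=[50,0,-20] → ·  [on edge]
    (4,4)@(9, 9): e=[18,12,0] → █  [on edge]
    (5,4)@(11, 9): e=[2,18,10] → █
    (6,4)@(13, 9): e=[-14,24,20] → ·
    (7,4)@(15, 9): e=[-30,30,30] → ·
    (1,5)@(3, 11): e=[30,0,0] → █  [on edge]
    (0,6)@(1, 13): e=[10,0,20] → █  [on edge]
  covered (6 px):
    · · · · · · · · · · · ·
    · · · · · · · · · · · ·
    · · · · · · · · · · · ·
    · · · · · · · █ · · · ·
    · · · · █ █ · · · · · ·
    · █ █ · · · · · · · · ·
    █ · · · · · · · · · · ·
T1:
  2·area = 28
  edge (9, 5)→(16, 10): d=(7,5) inclusive
  edge (16, 10)→(16, 14): d=(0,4) inclusive
  edge (16, 14)→(9, 5): d=(-7,-9) inclusive
    (4,2)@(9, 5): e=[0,28,0] → █  [on edge]
    (5,2)@(11, 5): e=[-10,20,18] → ·
    (4,3)@(9, 7): e=[14,28,-14] → ·
    (5,3)@(11, 7): e=[4,20,4] → █
    (6,3)@(13, 7): e=[-6,12,22] → ·
    (5,4)@(11, 9): e=[18,20,-10] → ·
    (6,4)@(13, 9): e=[8,12,8] → █
    (7,4)@(15, 9): e=[-2,4,26] → ·
    (6,5)@(13, 11): e=[22,12,-6] → ·
    (7,5)@(15, 11): e=[12,4,12] → █
    (8,5)@(17, 11): e=[2,-4,30] → ·
    (7,6)@(15, 13): e=[26,4,-2] → ·
  covered (4 px):
    · · · · · · · · · · · ·
    · · · · · · · · · · · ·
    · · · · █ · · · · · · ·
    · · · · · █ · · · · · ·
    · · · · · · █ · · · · ·
    · · · · · · · █ · · · ·
    · · · · · · · · · · · ·
T2:
  2·area = 40  (B↔C swapped to make it positive)
  edge (20, 4)→(24, 4): d=(4,0) inclusive
  edge (24, 4)→(7, 14): d=(-17,10) inclusive
  edge (7, 14)→(20, 4): d=(13,-10) inclusive
    (9,2)@(19, 5): e=[4,33,3] → █
    (10,2)@(21, 5): e=[4,13,23] → █
    (11,2)@(23, 5): e=[4,-7,43] → ·
    (8,3)@(17, 7): e=[12,19,9] → █
    (9,3)@(19, 7): e=[12,-1,29] → ·
    (10,3)@(21, 7): e=[12,-21,49] → ·
    (7,4)@(15, 9): e=[20,5,15] → █
    (8,4)@(17, 9): e=[20,-15,35] → ·
    (5,5)@(11, 11): e=[28,11,1] → █
    (6,5)@(13, 11): e=[28,-9,21] → ·
    (7,5)@(15, 11): e=[28,-29,41] → ·
    (5,6)@(11, 13): e=[36,-23,27] → ·
  covered (5 px):
    · · · · · · · · · · · ·
    · · · · · · · · · · · ·
    · · · · · · · · · █ █ ·
    · · · · · · · · █ · · ·
    · · · · · · · █ · · · ·
    · · · · · █ · · · · · ·
    · · · · · · · · · · · ·
T3:
  2·area = 56
  edge (18, 9)→(0, 10): d=(-18,1) inclusive
  edge (0, 10)→(16, 6): d=(16,-4) inclusive
  edge (16, 6)→(18, 9): d=(2,3) inclusive
    (6,3)@(13, 7): e=[41,4,11] → █
    (7,3)@(15, 7): e=[39,12,5] → █
    (8,3)@(17, 7): e=[37,20,-1] → ·
    (2,4)@(5, 9): e=[13,4,39] → █
    (3,4)@(7, 9): e=[11,12,33] → █
    (4,4)@(9, 9): e=[9,20,27] → █
    (5,4)@(11, 9): e=[7,28,21] → █
    (8,4)@(17, 9): e=[1,52,3] → █
    (9,4)@(19, 9): e=[-1,60,-3] → ·
    (2,5)@(5, 11): e=[-23,36,43] → ·
    (3,5)@(7, 11): e=[-25,44,37] → ·
    (4,5)@(9, 11): e=[-27,52,31] → ·
  covered (9 px):
    · · · · · · · · · · · ·
    · · · · · · · · · · · ·
    · · · · · · · · · · · ·
    · · · · · · █ █ · · · ·
    · · █ █ █ █ █ █ █ · · ·
    · · · · · · · · · · · ·
    · · · · · · · · · · · ·

Final: 24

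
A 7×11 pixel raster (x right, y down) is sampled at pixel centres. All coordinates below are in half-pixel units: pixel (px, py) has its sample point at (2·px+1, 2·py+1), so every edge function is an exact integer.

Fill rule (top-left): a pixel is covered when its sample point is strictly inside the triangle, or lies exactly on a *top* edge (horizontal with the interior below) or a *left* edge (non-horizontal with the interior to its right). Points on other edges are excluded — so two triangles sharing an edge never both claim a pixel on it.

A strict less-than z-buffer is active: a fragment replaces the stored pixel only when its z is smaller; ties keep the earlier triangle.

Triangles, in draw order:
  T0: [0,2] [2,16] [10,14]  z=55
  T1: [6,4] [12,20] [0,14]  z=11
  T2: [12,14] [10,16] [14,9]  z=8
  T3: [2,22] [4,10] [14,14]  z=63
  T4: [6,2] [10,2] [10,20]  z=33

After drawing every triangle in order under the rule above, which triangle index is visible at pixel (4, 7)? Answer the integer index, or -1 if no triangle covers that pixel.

T0:
  2·area = 116  (B↔C swapped to make it positive)
  edge (0, 2)→(10, 14): d=(10,12) right/bottom  bias=-1
  edge (10, 14)→(2, 16): d=(-8,2) right/bottom  bias=-1
  edge (2, 16)→(0, 2): d=(-2,-14) top-left  bias=+0
    (0,2)@(1, 5): e=[18,90,8] → █
    (1,2)@(3, 5): e=[-6,86,36] → ·
    (0,3)@(1, 7): e=[38,74,4] → █
    (1,3)@(3, 7): e=[14,70,32] → █
    (2,3)@(5, 7): e=[-10,66,60] → ·
    (0,4)@(1, 9): e=[58,58,0] → █  [on edge]
    (2,4)@(5, 9): e=[10,50,56] → █
    (3,4)@(7, 9): e=[-14,46,84] → ·
    (0,5)@(1, 11): e=[78,42,-4] → ·
    (1,5)@(3, 11): e=[54,38,24] → █
    (3,5)@(7, 11): e=[6,30,80] → █
    (4,5)@(9, 11): e=[-18,26,108] → ·
  covered (15 px):
    · · · · · · ·
    · · · · · · ·
    █ · · · · · ·
    █ █ · · · · ·
    █ █ █ · · · ·
    · █ █ █ · · ·
    · █ █ █ █ · ·
    · █ █ · · · ·
    · · · · · · ·
    · · · · · · ·
    · · · · · · ·
T1:
  2·area = 156
  edge (6, 4)→(12, 20): d=(6,16) right/bottom  bias=-1
  edge (12, 20)→(0, 14): d=(-12,-6) top-left  bias=+0
  edge (0, 14)→(6, 4): d=(6,-10) top-left  bias=+0
    (2,3)@(5, 7): e=[34,114,8] → █
    (3,3)@(7, 7): e=[2,126,28] → █
    (4,3)@(9, 7): e=[-30,138,48] → ·
    (1,4)@(3, 9): e=[78,78,0] → █  [on edge]
    (4,4)@(9, 9): e=[-18,114,60] → ·
    (1,5)@(3, 11): e=[90,54,12] → █
    (4,5)@(9, 11): e=[-6,90,72] → ·
    (0,6)@(1, 13): e=[134,18,4] → █
    (4,6)@(9, 13): e=[6,66,84] → █
    (5,6)@(11, 13): e=[-26,78,104] → ·
    (0,7)@(1, 15): e=[146,-6,16] → ·
    (1,7)@(3, 15): e=[114,6,36] → █
  covered (20 px):
    · · · · · · ·
    · · · · · · ·
    · · · · · · ·
    · · █ █ · · ·
    · █ █ █ · · ·
    · █ █ █ · · ·
    █ █ █ █ █ · ·
    · █ █ █ █ · ·
    · · · █ █ · ·
    · · · · · █ ·
    · · · · · · ·
T2:
  2·area = 6
  edge (12, 14)→(10, 16): d=(-2,2) right/bottom  bias=-1
  edge (10, 16)→(14, 9): d=(4,-7) top-left  bias=+0
  edge (14, 9)→(12, 14): d=(-2,5) right/bottom  bias=-1
    (6,5)@(13, 11): e=[4,1,1] → █
    (6,6)@(13, 13): e=[0,9,-3] → ·  [on edge]
    (5,7)@(11, 15): e=[0,3,3] → ·  [on edge]
    (4,8)@(9, 17): e=[0,-3,9] → ·  [on edge]
    (3,9)@(7, 19): e=[0,-9,15] → ·  [on edge]
    (2,10)@(5, 21): e=[0,-15,21] → ·  [on edge]
  covered (1 px):
    · · · · · · ·
    · · · · · · ·
    · · · · · · ·
    · · · · · · ·
    · · · · · · ·
    · · · · · · █
    · · · · · · ·
    · · · · · · ·
    · · · · · · ·
    · · · · · · ·
    · · · · · · ·
T3:
  2·area = 128
  edge (2, 22)→(4, 10): d=(2,-12) top-left  bias=+0
  edge (4, 10)→(14, 14): d=(10,4) right/bottom  bias=-1
  edge (14, 14)→(2, 22): d=(-12,8) right/bottom  bias=-1
    (2,5)@(5, 11): e=[14,6,108] → █
    (3,5)@(7, 11): e=[38,-2,92] → ·
    (2,6)@(5, 13): e=[18,26,84] → █
    (3,6)@(7, 13): e=[42,18,68] → █
    (4,6)@(9, 13): e=[66,10,52] → █
    (5,6)@(11, 13): e=[90,2,36] → █
    (6,6)@(13, 13): e=[114,-6,20] → ·
    (2,7)@(5, 15): e=[22,46,60] → █
    (6,7)@(13, 15): e=[118,14,-4] → ·
    (1,8)@(3, 17): e=[2,74,52] → █
    (5,8)@(11, 17): e=[98,42,-12] → ·
    (1,9)@(3, 19): e=[6,94,28] → █
  covered (16 px):
    · · · · · · ·
    · · · · · · ·
    · · · · · · ·
    · · · · · · ·
    · · · · · · ·
    · · █ · · · ·
    · · █ █ █ █ ·
    · · █ █ █ █ ·
    · █ █ █ █ · ·
    · █ █ · · · ·
    · █ · · · · ·
T4:
  2·area = 72
  edge (6, 2)→(10, 2): d=(4,0) top-left  bias=+0
  edge (10, 2)→(10, 20): d=(0,18) right/bottom  bias=-1
  edge (10, 20)→(6, 2): d=(-4,-18) top-left  bias=+0
    (3,1)@(7, 3): e=[4,54,14] → █
    (4,1)@(9, 3): e=[4,18,50] → █
    (5,1)@(11, 3): e=[4,-18,86] → ·
    (3,2)@(7, 5): e=[12,54,6] → █
    (5,2)@(11, 5): e=[12,-18,78] → ·
    (3,3)@(7, 7): e=[20,54,-2] → ·
    (4,3)@(9, 7): e=[20,18,34] → █
    (5,3)@(11, 7): e=[20,-18,70] → ·
    (4,4)@(9, 9): e=[28,18,26] → █
    (5,4)@(11, 9): e=[28,-18,62] → ·
    (4,5)@(9, 11): e=[36,18,18] → █
    (5,5)@(11, 11): e=[36,-18,54] → ·
  covered (9 px):
    · · · · · · ·
    · · · █ █ · ·
    · · · █ █ · ·
    · · · · █ · ·
    · · · · █ · ·
    · · · · █ · ·
    · · · · █ · ·
    · · · · █ · ·
    · · · · · · ·
    · · · · · · ·
    · · · · · · ·

Z-buffer (winner per pixel, '.' = empty):
  . . . . . . .
  . . . 4 4 . .
  0 . . 4 4 . .
  0 0 1 1 4 . .
  0 1 1 1 4 . .
  . 1 1 1 4 . 2
  1 1 1 1 1 3 .
  . 1 1 1 1 3 .
  . 3 3 1 1 . .
  . 3 3 . . 1 .
  . 3 . . . . .

Result: 1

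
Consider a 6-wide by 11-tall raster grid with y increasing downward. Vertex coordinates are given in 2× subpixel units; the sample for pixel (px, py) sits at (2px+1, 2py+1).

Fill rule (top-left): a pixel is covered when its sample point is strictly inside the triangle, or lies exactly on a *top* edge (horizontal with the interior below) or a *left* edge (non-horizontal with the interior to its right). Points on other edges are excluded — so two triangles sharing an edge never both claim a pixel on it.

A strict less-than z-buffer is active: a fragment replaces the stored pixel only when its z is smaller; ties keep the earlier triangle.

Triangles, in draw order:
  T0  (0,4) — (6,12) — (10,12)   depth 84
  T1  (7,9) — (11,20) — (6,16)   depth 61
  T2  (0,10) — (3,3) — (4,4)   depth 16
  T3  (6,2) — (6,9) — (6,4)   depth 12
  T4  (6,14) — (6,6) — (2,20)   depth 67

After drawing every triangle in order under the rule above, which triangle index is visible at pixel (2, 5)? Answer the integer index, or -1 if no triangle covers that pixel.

T0:
  2·area = 32  (B↔C swapped to make it positive)
  edge (0, 4)→(10, 12): d=(10,8) right/bottom  bias=-1
  edge (10, 12)→(6, 12): d=(-4,0) right/bottom  bias=-1
  edge (6, 12)→(0, 4): d=(-6,-8) top-left  bias=+0
    (0,2)@(1, 5): e=[2,28,2] → █
    (1,2)@(3, 5): e=[-14,28,18] → ·
    (0,3)@(1, 7): e=[22,20,-10] → ·
    (1,3)@(3, 7): e=[6,20,6] → █
    (2,3)@(5, 7): e=[-10,20,22] → ·
    (1,4)@(3, 9): e=[26,12,-6] → ·
    (2,4)@(5, 9): e=[10,12,10] → █
    (3,4)@(7, 9): e=[-6,12,26] → ·
    (2,5)@(5, 11): e=[30,4,-2] → ·
    (3,5)@(7, 11): e=[14,4,14] → █
    (4,5)@(9, 11): e=[-2,4,30] → ·
    (3,6)@(7, 13): e=[34,-4,2] → ·
  covered (4 px):
    · · · · · ·
    · · · · · ·
    █ · · · · ·
    · █ · · · ·
    · · █ · · ·
    · · · █ · ·
    · · · · · ·
    · · · · · ·
    · · · · · ·
    · · · · · ·
    · · · · · ·
T1:
  2·area = 39
  edge (7, 9)→(11, 20): d=(4,11) right/bottom  bias=-1
  edge (11, 20)→(6, 16): d=(-5,-4) top-left  bias=+0
  edge (6, 16)→(7, 9): d=(1,-7) top-left  bias=+0
    (3,4)@(7, 9): e=[0,39,0] → ·  [on edge]
    (3,5)@(7, 11): e=[8,29,2] → █
    (4,5)@(9, 11): e=[-14,37,16] → ·
    (3,6)@(7, 13): e=[16,19,4] → █
    (4,6)@(9, 13): e=[-6,27,18] → ·
    (3,7)@(7, 15): e=[24,9,6] → █
    (4,7)@(9, 15): e=[2,17,20] → █
    (5,7)@(11, 15): e=[-20,25,34] → ·
    (3,8)@(7, 17): e=[32,-1,8] → ·
    (4,8)@(9, 17): e=[10,7,22] → █
    (5,8)@(11, 17): e=[-12,15,36] → ·
    (4,9)@(9, 19): e=[18,-3,24] → ·
  covered (5 px):
    · · · · · ·
    · · · · · ·
    · · · · · ·
    · · · · · ·
    · · · · · ·
    · · · █ · ·
    · · · █ · ·
    · · · █ █ ·
    · · · · █ ·
    · · · · · ·
    · · · · · ·
T2:
  2·area = 10
  edge (0, 10)→(3, 3): d=(3,-7) top-left  bias=+0
  edge (3, 3)→(4, 4): d=(1,1) right/bottom  bias=-1
  edge (4, 4)→(0, 10): d=(-4,6) right/bottom  bias=-1
    (0,0)@(1, 1): e=[-20,0,30] → ·  [on edge]
    (1,1)@(3, 3): e=[0,0,10] → ·  [on edge]
    (1,2)@(3, 5): e=[6,2,2] → █
    (2,2)@(5, 5): e=[20,0,-10] → ·  [on edge]
    (1,3)@(3, 7): e=[12,4,-6] → ·
    (3,3)@(7, 7): e=[40,0,-30] → ·  [on edge]
    (4,4)@(9, 9): e=[60,0,-50] → ·  [on edge]
    (5,5)@(11, 11): e=[80,0,-70] → ·  [on edge]
  covered (1 px):
    · · · · · ·
    · · · · · ·
    · █ · · · ·
    · · · · · ·
    · · · · · ·
    · · · · · ·
    · · · · · ·
    · · · · · ·
    · · · · · ·
    · · · · · ·
    · · · · · ·
T3:
  degenerate (2·area = 0) — covers nothing
T4:
  2·area = 32  (B↔C swapped to make it positive)
  edge (6, 14)→(2, 20): d=(-4,6) right/bottom  bias=-1
  edge (2, 20)→(6, 6): d=(4,-14) top-left  bias=+0
  edge (6, 6)→(6, 14): d=(0,8) right/bottom  bias=-1
    (2,5)@(5, 11): e=[18,6,8] → █
    (3,5)@(7, 11): e=[6,34,-8] → ·
    (2,6)@(5, 13): e=[10,14,8] → █
    (3,6)@(7, 13): e=[-2,42,-8] → ·
    (2,7)@(5, 15): e=[2,22,8] → █
    (3,7)@(7, 15): e=[-10,50,-8] → ·
    (1,8)@(3, 17): e=[6,2,24] → █
    (2,8)@(5, 17): e=[-6,30,8] → ·
    (1,9)@(3, 19): e=[-2,10,24] → ·
  covered (4 px):
    · · · · · ·
    · · · · · ·
    · · · · · ·
    · · · · · ·
    · · · · · ·
    · · █ · · ·
    · · █ · · ·
    · · █ · · ·
    · █ · · · ·
    · · · · · ·
    · · · · · ·

Z-buffer (winner per pixel, '.' = empty):
  . . . . . .
  . . . . . .
  0 2 . . . .
  . 0 . . . .
  . . 0 . . .
  . . 4 1 . .
  . . 4 1 . .
  . . 4 1 1 .
  . 4 . . 1 .
  . . . . . .
  . . . . . .

Final: 4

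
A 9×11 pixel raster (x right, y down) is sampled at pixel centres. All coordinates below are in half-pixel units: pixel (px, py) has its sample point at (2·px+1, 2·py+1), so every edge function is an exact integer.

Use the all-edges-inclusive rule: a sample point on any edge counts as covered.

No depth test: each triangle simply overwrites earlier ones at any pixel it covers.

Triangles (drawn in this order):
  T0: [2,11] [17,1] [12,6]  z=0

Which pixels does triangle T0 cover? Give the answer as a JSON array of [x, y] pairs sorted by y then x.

T0:
  2·area = 25
  edge (2, 11)→(17, 1): d=(15,-10) inclusive
  edge (17, 1)→(12, 6): d=(-5,5) inclusive
  edge (12, 6)→(2, 11): d=(-10,5) inclusive
    (8,0)@(17, 1): e=[0,0,25] → #  [on edge]
    (7,1)@(15, 3): e=[10,0,15] → #  [on edge]
    (8,1)@(17, 3): e=[30,-10,5] → ·
    (5,2)@(11, 5): e=[0,10,15] → #  [on edge]
    (6,2)@(13, 5): e=[20,0,5] → #  [on edge]
    (7,2)@(15, 5): e=[40,-10,-5] → ·
    (4,3)@(9, 7): e=[10,10,5] → #
    (5,3)@(11, 7): e=[30,0,-5] → ·  [on edge]
    (6,3)@(13, 7): e=[50,-10,-15] → ·
    (2,4)@(5, 9): e=[0,20,5] → #  [on edge]
    (3,4)@(7, 9): e=[20,10,-5] → ·
    (4,4)@(9, 9): e=[40,0,-15] → ·  [on edge]
    (3,5)@(7, 11): e=[50,0,-25] → ·  [on edge]
    (2,6)@(5, 13): e=[60,0,-35] → ·  [on edge]
    (1,7)@(3, 15): e=[70,0,-45] → ·  [on edge]
    (0,8)@(1, 17): e=[80,0,-55] → ·  [on edge]
  covered (6 px):
    · · · · · · · · #
    · · · · · · · # ·
    · · · · · # # · ·
    · · · · # · · · ·
    · · # · · · · · ·
    · · · · · · · · ·
    · · · · · · · · ·
    · · · · · · · · ·
    · · · · · · · · ·
    · · · · · · · · ·
    · · · · · · · · ·

Result: [[8,0],[7,1],[5,2],[6,2],[4,3],[2,4]]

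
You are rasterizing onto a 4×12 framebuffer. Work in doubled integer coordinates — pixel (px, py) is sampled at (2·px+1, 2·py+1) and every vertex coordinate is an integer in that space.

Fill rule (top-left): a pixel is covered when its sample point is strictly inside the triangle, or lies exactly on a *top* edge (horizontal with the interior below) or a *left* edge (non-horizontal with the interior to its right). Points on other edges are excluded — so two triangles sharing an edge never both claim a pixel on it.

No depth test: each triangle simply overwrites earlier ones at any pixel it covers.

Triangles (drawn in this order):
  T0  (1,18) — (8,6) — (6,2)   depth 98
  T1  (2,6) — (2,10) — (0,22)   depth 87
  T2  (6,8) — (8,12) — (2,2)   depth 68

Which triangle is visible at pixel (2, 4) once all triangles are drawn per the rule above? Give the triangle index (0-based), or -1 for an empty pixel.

T0:
  2·area = 52  (B↔C swapped to make it positive)
  edge (1, 18)→(6, 2): d=(5,-16) top-left  bias=+0
  edge (6, 2)→(8, 6): d=(2,4) right/bottom  bias=-1
  edge (8, 6)→(1, 18): d=(-7,12) right/bottom  bias=-1
    (3,2)@(7, 5): e=[31,2,19] → █
    (2,3)@(5, 7): e=[9,14,29] → █
    (2,4)@(5, 9): e=[19,18,15] → █
    (3,4)@(7, 9): e=[51,10,-9] → ·
    (2,5)@(5, 11): e=[29,22,1] → █
    (3,5)@(7, 11): e=[61,14,-23] → ·
    (1,6)@(3, 13): e=[7,34,11] → █
    (2,6)@(5, 13): e=[39,26,-13] → ·
    (1,7)@(3, 15): e=[17,38,-3] → ·
  covered (6 px):
    · · · ·
    · · · ·
    · · · █
    · · █ █
    · · █ ·
    · · █ ·
    · █ · ·
    · · · ·
    · · · ·
    · · · ·
    · · · ·
    · · · ·
T1:
  2·area = 8
  edge (2, 6)→(2, 10): d=(0,4) right/bottom  bias=-1
  edge (2, 10)→(0, 22): d=(-2,12) right/bottom  bias=-1
  edge (0, 22)→(2, 6): d=(2,-16) top-left  bias=+0
    (0,7)@(1, 15): e=[4,2,2] → █
    (1,7)@(3, 15): e=[-4,-22,34] → ·
    (0,8)@(1, 17): e=[4,-2,6] → ·
  covered (1 px):
    · · · ·
    · · · ·
    · · · ·
    · · · ·
    · · · ·
    · · · ·
    · · · ·
    █ · · ·
    · · · ·
    · · · ·
    · · · ·
    · · · ·
T2:
  2·area = 4
  edge (6, 8)→(8, 12): d=(2,4) right/bottom  bias=-1
  edge (8, 12)→(2, 2): d=(-6,-10) top-left  bias=+0
  edge (2, 2)→(6, 8): d=(4,6) right/bottom  bias=-1
    (2,3)@(5, 7): e=[2,0,2] → █  [on edge]
    (3,3)@(7, 7): e=[-6,20,-10] → ·
    (2,4)@(5, 9): e=[6,-12,10] → ·
  covered (1 px):
    · · · ·
    · · · ·
    · · · ·
    · · █ ·
    · · · ·
    · · · ·
    · · · ·
    · · · ·
    · · · ·
    · · · ·
    · · · ·
    · · · ·

Z-buffer (winner per pixel, '.' = empty):
  . . . .
  . . . .
  . . . 0
  . . 2 0
  . . 0 .
  . . 0 .
  . 0 . .
  1 . . .
  . . . .
  . . . .
  . . . .
  . . . .

Final: 0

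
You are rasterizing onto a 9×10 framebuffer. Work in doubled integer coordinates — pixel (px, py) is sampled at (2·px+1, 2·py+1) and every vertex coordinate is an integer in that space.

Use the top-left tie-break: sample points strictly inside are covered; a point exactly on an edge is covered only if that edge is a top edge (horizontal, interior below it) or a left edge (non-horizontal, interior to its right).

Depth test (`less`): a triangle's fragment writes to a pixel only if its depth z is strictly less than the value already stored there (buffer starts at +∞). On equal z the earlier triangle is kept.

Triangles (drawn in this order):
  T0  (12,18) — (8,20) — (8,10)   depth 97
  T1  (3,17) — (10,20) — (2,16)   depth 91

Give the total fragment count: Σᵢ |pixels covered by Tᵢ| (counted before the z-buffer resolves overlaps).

T0:
  2·area = 40
  edge (12, 18)→(8, 20): d=(-4,2) right/bottom  bias=-1
  edge (8, 20)→(8, 10): d=(0,-10) top-left  bias=+0
  edge (8, 10)→(12, 18): d=(4,8) right/bottom  bias=-1
    (4,6)@(9, 13): e=[26,10,4] → █
    (5,6)@(11, 13): e=[22,30,-12] → ·
    (4,7)@(9, 15): e=[18,10,12] → █
    (5,7)@(11, 15): e=[14,30,-4] → ·
    (4,8)@(9, 17): e=[10,10,20] → █
    (5,8)@(11, 17): e=[6,30,4] → █
    (6,8)@(13, 17): e=[2,50,-12] → ·
    (4,9)@(9, 19): e=[2,10,28] → █
    (5,9)@(11, 19): e=[-2,30,12] → ·
  covered (5 px):
    · · · · · · · · ·
    · · · · · · · · ·
    · · · · · · · · ·
    · · · · · · · · ·
    · · · · · · · · ·
    · · · · · · · · ·
    · · · · █ · · · ·
    · · · · █ · · · ·
    · · · · █ █ · · ·
    · · · · █ · · · ·
T1:
  2·area = 4  (B↔C swapped to make it positive)
  edge (3, 17)→(2, 16): d=(-1,-1) top-left  bias=+0
  edge (2, 16)→(10, 20): d=(8,4) right/bottom  bias=-1
  edge (10, 20)→(3, 17): d=(-7,-3) top-left  bias=+0
    (0,7)@(1, 15): e=[0,-4,8] → ·  [on edge]
    (1,8)@(3, 17): e=[0,4,0] → █  [on edge]
    (2,8)@(5, 17): e=[2,-4,6] → ·
    (1,9)@(3, 19): e=[-2,20,-14] → ·
    (2,9)@(5, 19): e=[0,12,-8] → ·  [on edge]
  covered (1 px):
    · · · · · · · · ·
    · · · · · · · · ·
    · · · · · · · · ·
    · · · · · · · · ·
    · · · · · · · · ·
    · · · · · · · · ·
    · · · · · · · · ·
    · · · · · · · · ·
    · █ · · · · · · ·
    · · · · · · · · ·

Final: 6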